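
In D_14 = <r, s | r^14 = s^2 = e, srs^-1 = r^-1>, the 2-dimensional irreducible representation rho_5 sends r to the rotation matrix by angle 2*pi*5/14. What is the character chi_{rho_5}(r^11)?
chi_{rho_5}(r^11) = 2*cos(2*pi*5*11/14) = 2*cos(pi/7)

Explanation: rho_5(r^11) is rotation by angle 2*pi*5*11/14, whose trace is 2*cos(2*pi*5*11/14) = 2*cos(pi/7).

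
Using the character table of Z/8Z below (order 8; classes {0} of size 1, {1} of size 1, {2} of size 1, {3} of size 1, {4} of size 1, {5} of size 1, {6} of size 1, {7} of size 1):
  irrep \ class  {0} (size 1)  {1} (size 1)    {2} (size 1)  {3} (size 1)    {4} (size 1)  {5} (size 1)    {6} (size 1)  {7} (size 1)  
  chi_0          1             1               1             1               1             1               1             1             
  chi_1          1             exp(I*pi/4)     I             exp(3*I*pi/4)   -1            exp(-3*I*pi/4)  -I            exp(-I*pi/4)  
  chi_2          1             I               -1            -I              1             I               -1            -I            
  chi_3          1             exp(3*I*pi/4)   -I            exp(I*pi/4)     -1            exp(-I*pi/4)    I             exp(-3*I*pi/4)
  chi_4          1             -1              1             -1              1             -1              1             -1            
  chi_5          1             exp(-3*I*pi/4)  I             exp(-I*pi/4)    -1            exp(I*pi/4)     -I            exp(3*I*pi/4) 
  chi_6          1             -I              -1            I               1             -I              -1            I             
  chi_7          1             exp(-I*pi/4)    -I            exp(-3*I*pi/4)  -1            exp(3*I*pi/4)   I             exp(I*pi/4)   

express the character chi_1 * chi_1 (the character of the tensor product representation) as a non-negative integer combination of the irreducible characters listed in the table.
chi_1 tensor chi_1 = chi_2 (all other irreducibles have multiplicity 0).

Derivation: The character of a tensor product is the pointwise product (chi_1 * chi_1)(C) = chi_1(C) * chi_1(C):
  {0}: (1)*(1), {1}: (exp(I*pi/4))*(exp(I*pi/4)), {2}: (I)*(I), {3}: (exp(3*I*pi/4))*(exp(3*I*pi/4)), {4}: (-1)*(-1), {5}: (exp(-3*I*pi/4))*(exp(-3*I*pi/4)), {6}: (-I)*(-I), {7}: (exp(-I*pi/4))*(exp(-I*pi/4))
so (chi_1 * chi_1) takes values
  {0} -> 1, {1} -> I, {2} -> -1, {3} -> -I, {4} -> 1, {5} -> I, {6} -> -1, {7} -> -I.
Now take the inner product of this character with each irreducible chi from the table, <chi_1*chi_1, chi> = (1/8) sum_C |C| (chi_1*chi_1)(C) conj(chi(C)):
  <chi_1*chi_1, chi_0> = (1/8)[1*(1)*conj(1) + 1*(I)*conj(1) + 1*(-1)*conj(1) + 1*(-I)*conj(1) + 1*(1)*conj(1) + 1*(I)*conj(1) + 1*(-1)*conj(1) + 1*(-I)*conj(1)]
      = (1/8)[(1) + (I) + (-1) + (-I) + (1) + (I) + (-1) + (-I)] = 0/8 = 0
  <chi_1*chi_1, chi_1> = (1/8)[1*(1)*conj(1) + 1*(I)*conj(exp(I*pi/4)) + 1*(-1)*conj(I) + 1*(-I)*conj(exp(3*I*pi/4)) + 1*(1)*conj(-1) + 1*(I)*conj(exp(-3*I*pi/4)) + 1*(-1)*conj(-I) + 1*(-I)*conj(exp(-I*pi/4))]
      = (1/8)[(1) + (exp(I*pi/4)) + (I) + (-exp(-I*pi/4)) + (-1) + (exp(-3*I*pi/4)) + (-I) + (-exp(3*I*pi/4))] = 0/8 = 0
  <chi_1*chi_1, chi_2> = (1/8)[1*(1)*conj(1) + 1*(I)*conj(I) + 1*(-1)*conj(-1) + 1*(-I)*conj(-I) + 1*(1)*conj(1) + 1*(I)*conj(I) + 1*(-1)*conj(-1) + 1*(-I)*conj(-I)]
      = (1/8)[(1) + (1) + (1) + (1) + (1) + (1) + (1) + (1)] = 8/8 = 1
  <chi_1*chi_1, chi_3> = (1/8)[1*(1)*conj(1) + 1*(I)*conj(exp(3*I*pi/4)) + 1*(-1)*conj(-I) + 1*(-I)*conj(exp(I*pi/4)) + 1*(1)*conj(-1) + 1*(I)*conj(exp(-I*pi/4)) + 1*(-1)*conj(I) + 1*(-I)*conj(exp(-3*I*pi/4))]
      = (1/8)[(1) + (exp(-I*pi/4)) + (-I) + (-exp(I*pi/4)) + (-1) + (exp(3*I*pi/4)) + (I) + (-exp(-3*I*pi/4))] = 0/8 = 0
  <chi_1*chi_1, chi_4> = (1/8)[1*(1)*conj(1) + 1*(I)*conj(-1) + 1*(-1)*conj(1) + 1*(-I)*conj(-1) + 1*(1)*conj(1) + 1*(I)*conj(-1) + 1*(-1)*conj(1) + 1*(-I)*conj(-1)]
      = (1/8)[(1) + (-I) + (-1) + (I) + (1) + (-I) + (-1) + (I)] = 0/8 = 0
  <chi_1*chi_1, chi_5> = (1/8)[1*(1)*conj(1) + 1*(I)*conj(exp(-3*I*pi/4)) + 1*(-1)*conj(I) + 1*(-I)*conj(exp(-I*pi/4)) + 1*(1)*conj(-1) + 1*(I)*conj(exp(I*pi/4)) + 1*(-1)*conj(-I) + 1*(-I)*conj(exp(3*I*pi/4))]
      = (1/8)[(1) + (exp(-3*I*pi/4)) + (I) + (-exp(3*I*pi/4)) + (-1) + (exp(I*pi/4)) + (-I) + (-exp(-I*pi/4))] = 0/8 = 0
  <chi_1*chi_1, chi_6> = (1/8)[1*(1)*conj(1) + 1*(I)*conj(-I) + 1*(-1)*conj(-1) + 1*(-I)*conj(I) + 1*(1)*conj(1) + 1*(I)*conj(-I) + 1*(-1)*conj(-1) + 1*(-I)*conj(I)]
      = (1/8)[(1) + (-1) + (1) + (-1) + (1) + (-1) + (1) + (-1)] = 0/8 = 0
  <chi_1*chi_1, chi_7> = (1/8)[1*(1)*conj(1) + 1*(I)*conj(exp(-I*pi/4)) + 1*(-1)*conj(-I) + 1*(-I)*conj(exp(-3*I*pi/4)) + 1*(1)*conj(-1) + 1*(I)*conj(exp(3*I*pi/4)) + 1*(-1)*conj(I) + 1*(-I)*conj(exp(I*pi/4))]
      = (1/8)[(1) + (exp(3*I*pi/4)) + (-I) + (-exp(-3*I*pi/4)) + (-1) + (exp(-I*pi/4)) + (I) + (-exp(I*pi/4))] = 0/8 = 0
(Exp terms are combined using exp(i*s)*conj(exp(i*t)) = exp(i*(s-t)), and sums of them are collapsed using the identity that for every m > 1 the m distinct m-th roots of unity sum to 0, e.g. 1 + exp(2*I*pi/3) + exp(-2*I*pi/3) = 0.)
Hence the multiplicities are chi_2: 1. Dimension check: dim(chi_1)*dim(chi_1) = 1*1 = 1 and sum (mult * dim) = 1*1 = 1.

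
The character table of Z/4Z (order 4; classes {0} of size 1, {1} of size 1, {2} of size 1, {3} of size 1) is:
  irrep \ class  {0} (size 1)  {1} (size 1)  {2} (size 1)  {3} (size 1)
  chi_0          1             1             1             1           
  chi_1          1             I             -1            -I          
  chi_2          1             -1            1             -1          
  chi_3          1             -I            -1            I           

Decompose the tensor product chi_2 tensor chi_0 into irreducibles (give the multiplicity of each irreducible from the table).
chi_2 tensor chi_0 = chi_2 (all other irreducibles have multiplicity 0).

Proof sketch: The character of a tensor product is the pointwise product (chi_2 * chi_0)(C) = chi_2(C) * chi_0(C):
  {0}: (1)*(1), {1}: (-1)*(1), {2}: (1)*(1), {3}: (-1)*(1)
so (chi_2 * chi_0) takes values
  {0} -> 1, {1} -> -1, {2} -> 1, {3} -> -1.
Now take the inner product of this character with each irreducible chi from the table, <chi_2*chi_0, chi> = (1/4) sum_C |C| (chi_2*chi_0)(C) conj(chi(C)):
  <chi_2*chi_0, chi_0> = (1/4)[1*(1)*conj(1) + 1*(-1)*conj(1) + 1*(1)*conj(1) + 1*(-1)*conj(1)]
      = (1/4)[(1) + (-1) + (1) + (-1)] = 0/4 = 0
  <chi_2*chi_0, chi_1> = (1/4)[1*(1)*conj(1) + 1*(-1)*conj(I) + 1*(1)*conj(-1) + 1*(-1)*conj(-I)]
      = (1/4)[(1) + (I) + (-1) + (-I)] = 0/4 = 0
  <chi_2*chi_0, chi_2> = (1/4)[1*(1)*conj(1) + 1*(-1)*conj(-1) + 1*(1)*conj(1) + 1*(-1)*conj(-1)]
      = (1/4)[(1) + (1) + (1) + (1)] = 4/4 = 1
  <chi_2*chi_0, chi_3> = (1/4)[1*(1)*conj(1) + 1*(-1)*conj(-I) + 1*(1)*conj(-1) + 1*(-1)*conj(I)]
      = (1/4)[(1) + (-I) + (-1) + (I)] = 0/4 = 0
(Exp terms are combined using exp(i*s)*conj(exp(i*t)) = exp(i*(s-t)), and sums of them are collapsed using the identity that for every m > 1 the m distinct m-th roots of unity sum to 0, e.g. 1 + exp(2*I*pi/3) + exp(-2*I*pi/3) = 0.)
Hence the multiplicities are chi_2: 1. Dimension check: dim(chi_2)*dim(chi_0) = 1*1 = 1 and sum (mult * dim) = 1*1 = 1.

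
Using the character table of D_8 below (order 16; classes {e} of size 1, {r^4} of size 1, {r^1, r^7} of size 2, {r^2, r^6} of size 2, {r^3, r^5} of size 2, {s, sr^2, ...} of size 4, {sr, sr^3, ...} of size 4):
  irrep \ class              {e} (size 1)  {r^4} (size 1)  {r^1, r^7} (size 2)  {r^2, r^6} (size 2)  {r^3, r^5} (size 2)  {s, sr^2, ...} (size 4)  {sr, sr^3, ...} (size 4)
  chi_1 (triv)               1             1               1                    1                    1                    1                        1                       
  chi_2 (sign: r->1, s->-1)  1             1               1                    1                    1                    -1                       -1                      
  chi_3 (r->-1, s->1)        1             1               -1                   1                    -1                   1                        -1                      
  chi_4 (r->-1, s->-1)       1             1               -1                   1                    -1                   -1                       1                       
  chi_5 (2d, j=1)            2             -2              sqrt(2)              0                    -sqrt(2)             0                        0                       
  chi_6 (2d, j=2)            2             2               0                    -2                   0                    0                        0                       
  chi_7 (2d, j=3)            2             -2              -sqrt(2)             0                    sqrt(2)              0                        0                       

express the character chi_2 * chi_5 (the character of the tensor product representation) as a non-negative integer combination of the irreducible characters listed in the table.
chi_2 tensor chi_5 = chi_5 (all other irreducibles have multiplicity 0).

Working: The character of a tensor product is the pointwise product (chi_2 * chi_5)(C) = chi_2(C) * chi_5(C):
  {e}: (1)*(2), {r^4}: (1)*(-2), {r^1, r^7}: (1)*(sqrt(2)), {r^2, r^6}: (1)*(0), {r^3, r^5}: (1)*(-sqrt(2)), {s, sr^2, ...}: (-1)*(0), {sr, sr^3, ...}: (-1)*(0)
so (chi_2 * chi_5) takes values
  {e} -> 2, {r^4} -> -2, {r^1, r^7} -> sqrt(2), {r^2, r^6} -> 0, {r^3, r^5} -> -sqrt(2), {s, sr^2, ...} -> 0, {sr, sr^3, ...} -> 0.
Now take the inner product of this character with each irreducible chi from the table, <chi_2*chi_5, chi> = (1/16) sum_C |C| (chi_2*chi_5)(C) conj(chi(C)):
  <chi_2*chi_5, chi_1> = (1/16)[1*(2)*conj(1) + 1*(-2)*conj(1) + 2*(sqrt(2))*conj(1) + 2*(0)*conj(1) + 2*(-sqrt(2))*conj(1) + 4*(0)*conj(1) + 4*(0)*conj(1)]
      = (1/16)[(2) + (-2) + (2*sqrt(2)) + (0) + (-2*sqrt(2)) + (0) + (0)] = 0/16 = 0
  <chi_2*chi_5, chi_2> = (1/16)[1*(2)*conj(1) + 1*(-2)*conj(1) + 2*(sqrt(2))*conj(1) + 2*(0)*conj(1) + 2*(-sqrt(2))*conj(1) + 4*(0)*conj(-1) + 4*(0)*conj(-1)]
      = (1/16)[(2) + (-2) + (2*sqrt(2)) + (0) + (-2*sqrt(2)) + (0) + (0)] = 0/16 = 0
  <chi_2*chi_5, chi_3> = (1/16)[1*(2)*conj(1) + 1*(-2)*conj(1) + 2*(sqrt(2))*conj(-1) + 2*(0)*conj(1) + 2*(-sqrt(2))*conj(-1) + 4*(0)*conj(1) + 4*(0)*conj(-1)]
      = (1/16)[(2) + (-2) + (-2*sqrt(2)) + (0) + (2*sqrt(2)) + (0) + (0)] = 0/16 = 0
  <chi_2*chi_5, chi_4> = (1/16)[1*(2)*conj(1) + 1*(-2)*conj(1) + 2*(sqrt(2))*conj(-1) + 2*(0)*conj(1) + 2*(-sqrt(2))*conj(-1) + 4*(0)*conj(-1) + 4*(0)*conj(1)]
      = (1/16)[(2) + (-2) + (-2*sqrt(2)) + (0) + (2*sqrt(2)) + (0) + (0)] = 0/16 = 0
  <chi_2*chi_5, chi_5> = (1/16)[1*(2)*conj(2) + 1*(-2)*conj(-2) + 2*(sqrt(2))*conj(sqrt(2)) + 2*(0)*conj(0) + 2*(-sqrt(2))*conj(-sqrt(2)) + 4*(0)*conj(0) + 4*(0)*conj(0)]
      = (1/16)[(4) + (4) + (4) + (0) + (4) + (0) + (0)] = 16/16 = 1
  <chi_2*chi_5, chi_6> = (1/16)[1*(2)*conj(2) + 1*(-2)*conj(2) + 2*(sqrt(2))*conj(0) + 2*(0)*conj(-2) + 2*(-sqrt(2))*conj(0) + 4*(0)*conj(0) + 4*(0)*conj(0)]
      = (1/16)[(4) + (-4) + (0) + (0) + (0) + (0) + (0)] = 0/16 = 0
  <chi_2*chi_5, chi_7> = (1/16)[1*(2)*conj(2) + 1*(-2)*conj(-2) + 2*(sqrt(2))*conj(-sqrt(2)) + 2*(0)*conj(0) + 2*(-sqrt(2))*conj(sqrt(2)) + 4*(0)*conj(0) + 4*(0)*conj(0)]
      = (1/16)[(4) + (4) + (-4) + (0) + (-4) + (0) + (0)] = 0/16 = 0
Hence the multiplicities are chi_5: 1. Dimension check: dim(chi_2)*dim(chi_5) = 1*2 = 2 and sum (mult * dim) = 1*2 = 2.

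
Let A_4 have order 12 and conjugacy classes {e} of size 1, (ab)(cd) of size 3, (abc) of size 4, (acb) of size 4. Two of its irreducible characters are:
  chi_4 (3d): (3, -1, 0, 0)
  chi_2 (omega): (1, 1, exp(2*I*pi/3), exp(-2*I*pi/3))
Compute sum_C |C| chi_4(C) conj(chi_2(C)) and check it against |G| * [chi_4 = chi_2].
Sum = 0; so <chi_4, chi_2> = 0 (distinct irreducibles are orthogonal).

Reasoning: Compute term by term over conjugacy classes (|C| * chi_4(C) * conj(chi_2(C))):
  1*(3)*conj(1) + 3*(-1)*conj(1) + 4*(0)*conj(exp(2*I*pi/3)) + 4*(0)*conj(exp(-2*I*pi/3))
  = (3) + (-3) + (0) + (0)
  = 0.
(Exp terms are combined using exp(i*s)*conj(exp(i*t)) = exp(i*(s-t)), and sums of them are collapsed using the identity that for every m > 1 the m distinct m-th roots of unity sum to 0, e.g. 1 + exp(2*I*pi/3) + exp(-2*I*pi/3) = 0.)
Dividing by |G| = 12 gives 0/12 = 0, matching the row-orthogonality relation <chi_4, chi_2> = [chi_4 = chi_2].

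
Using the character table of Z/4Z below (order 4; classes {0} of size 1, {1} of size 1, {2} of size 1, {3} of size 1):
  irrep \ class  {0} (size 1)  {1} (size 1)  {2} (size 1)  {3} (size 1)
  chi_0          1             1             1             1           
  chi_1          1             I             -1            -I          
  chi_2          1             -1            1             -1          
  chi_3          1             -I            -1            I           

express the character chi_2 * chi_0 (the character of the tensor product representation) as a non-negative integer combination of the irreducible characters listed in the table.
chi_2 tensor chi_0 = chi_2 (all other irreducibles have multiplicity 0).

The character of a tensor product is the pointwise product (chi_2 * chi_0)(C) = chi_2(C) * chi_0(C):
  {0}: (1)*(1), {1}: (-1)*(1), {2}: (1)*(1), {3}: (-1)*(1)
so (chi_2 * chi_0) takes values
  {0} -> 1, {1} -> -1, {2} -> 1, {3} -> -1.
Now take the inner product of this character with each irreducible chi from the table, <chi_2*chi_0, chi> = (1/4) sum_C |C| (chi_2*chi_0)(C) conj(chi(C)):
  <chi_2*chi_0, chi_0> = (1/4)[1*(1)*conj(1) + 1*(-1)*conj(1) + 1*(1)*conj(1) + 1*(-1)*conj(1)]
      = (1/4)[(1) + (-1) + (1) + (-1)] = 0/4 = 0
  <chi_2*chi_0, chi_1> = (1/4)[1*(1)*conj(1) + 1*(-1)*conj(I) + 1*(1)*conj(-1) + 1*(-1)*conj(-I)]
      = (1/4)[(1) + (I) + (-1) + (-I)] = 0/4 = 0
  <chi_2*chi_0, chi_2> = (1/4)[1*(1)*conj(1) + 1*(-1)*conj(-1) + 1*(1)*conj(1) + 1*(-1)*conj(-1)]
      = (1/4)[(1) + (1) + (1) + (1)] = 4/4 = 1
  <chi_2*chi_0, chi_3> = (1/4)[1*(1)*conj(1) + 1*(-1)*conj(-I) + 1*(1)*conj(-1) + 1*(-1)*conj(I)]
      = (1/4)[(1) + (-I) + (-1) + (I)] = 0/4 = 0
(Exp terms are combined using exp(i*s)*conj(exp(i*t)) = exp(i*(s-t)), and sums of them are collapsed using the identity that for every m > 1 the m distinct m-th roots of unity sum to 0, e.g. 1 + exp(2*I*pi/3) + exp(-2*I*pi/3) = 0.)
Hence the multiplicities are chi_2: 1. Dimension check: dim(chi_2)*dim(chi_0) = 1*1 = 1 and sum (mult * dim) = 1*1 = 1.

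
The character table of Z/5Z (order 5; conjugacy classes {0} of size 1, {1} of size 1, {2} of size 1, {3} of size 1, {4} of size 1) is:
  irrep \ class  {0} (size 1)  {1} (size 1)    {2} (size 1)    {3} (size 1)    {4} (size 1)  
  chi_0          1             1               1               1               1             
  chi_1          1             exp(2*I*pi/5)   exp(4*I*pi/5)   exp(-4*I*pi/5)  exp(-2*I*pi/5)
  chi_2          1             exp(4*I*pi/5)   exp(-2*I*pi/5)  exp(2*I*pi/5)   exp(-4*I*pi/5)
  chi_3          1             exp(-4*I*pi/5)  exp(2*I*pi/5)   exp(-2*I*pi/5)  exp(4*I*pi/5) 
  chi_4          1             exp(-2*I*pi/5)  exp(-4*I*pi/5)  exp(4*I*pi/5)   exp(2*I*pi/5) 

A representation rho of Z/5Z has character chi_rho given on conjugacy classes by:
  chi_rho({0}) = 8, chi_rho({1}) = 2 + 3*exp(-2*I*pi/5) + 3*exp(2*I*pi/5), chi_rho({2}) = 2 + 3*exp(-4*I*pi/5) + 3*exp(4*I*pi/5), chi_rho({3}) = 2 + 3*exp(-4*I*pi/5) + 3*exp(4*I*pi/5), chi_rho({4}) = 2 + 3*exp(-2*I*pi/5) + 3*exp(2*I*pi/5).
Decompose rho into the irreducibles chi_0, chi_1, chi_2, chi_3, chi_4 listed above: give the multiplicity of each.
Multiplicities: chi_0: 2, chi_1: 3, chi_2: 0, chi_3: 0, chi_4: 3.

Proof sketch: Use <chi_rho, chi> = (1/|G|) sum_C |C| * chi_rho(C) * conj(chi(C)) with |G| = 5 for each irreducible chi in the table:
  <chi_rho, chi_0> = (1/5)[1*(8)*conj(1) + 1*(2 + 3*exp(-2*I*pi/5) + 3*exp(2*I*pi/5))*conj(1) + 1*(2 + 3*exp(-4*I*pi/5) + 3*exp(4*I*pi/5))*conj(1) + 1*(2 + 3*exp(-4*I*pi/5) + 3*exp(4*I*pi/5))*conj(1) + 1*(2 + 3*exp(-2*I*pi/5) + 3*exp(2*I*pi/5))*conj(1)]
      = (1/5)[(8) + (2 + 3*exp(-2*I*pi/5) + 3*exp(2*I*pi/5)) + (2 + 3*exp(-4*I*pi/5) + 3*exp(4*I*pi/5)) + (2 + 3*exp(-4*I*pi/5) + 3*exp(4*I*pi/5)) + (2 + 3*exp(-2*I*pi/5) + 3*exp(2*I*pi/5))] = 10/5 = 2
  <chi_rho, chi_1> = (1/5)[1*(8)*conj(1) + 1*(2 + 3*exp(-2*I*pi/5) + 3*exp(2*I*pi/5))*conj(exp(2*I*pi/5)) + 1*(2 + 3*exp(-4*I*pi/5) + 3*exp(4*I*pi/5))*conj(exp(4*I*pi/5)) + 1*(2 + 3*exp(-4*I*pi/5) + 3*exp(4*I*pi/5))*conj(exp(-4*I*pi/5)) + 1*(2 + 3*exp(-2*I*pi/5) + 3*exp(2*I*pi/5))*conj(exp(-2*I*pi/5))]
      = (1/5)[(8) + (3 + 2*exp(-2*I*pi/5) + 3*exp(-4*I*pi/5)) + (3 + 2*exp(-4*I*pi/5) + 3*exp(2*I*pi/5)) + (3 + 3*exp(-2*I*pi/5) + 2*exp(4*I*pi/5)) + (3 + 3*exp(4*I*pi/5) + 2*exp(2*I*pi/5))] = 15/5 = 3
  <chi_rho, chi_2> = (1/5)[1*(8)*conj(1) + 1*(2 + 3*exp(-2*I*pi/5) + 3*exp(2*I*pi/5))*conj(exp(4*I*pi/5)) + 1*(2 + 3*exp(-4*I*pi/5) + 3*exp(4*I*pi/5))*conj(exp(-2*I*pi/5)) + 1*(2 + 3*exp(-4*I*pi/5) + 3*exp(4*I*pi/5))*conj(exp(2*I*pi/5)) + 1*(2 + 3*exp(-2*I*pi/5) + 3*exp(2*I*pi/5))*conj(exp(-4*I*pi/5))]
      = (1/5)[(8) + (3*exp(-2*I*pi/5) + 2*exp(-4*I*pi/5) + 3*exp(4*I*pi/5)) + (3*exp(-2*I*pi/5) + 3*exp(-4*I*pi/5) + 2*exp(2*I*pi/5)) + (2*exp(-2*I*pi/5) + 3*exp(4*I*pi/5) + 3*exp(2*I*pi/5)) + (3*exp(-4*I*pi/5) + 2*exp(4*I*pi/5) + 3*exp(2*I*pi/5))] = 0/5 = 0
  <chi_rho, chi_3> = (1/5)[1*(8)*conj(1) + 1*(2 + 3*exp(-2*I*pi/5) + 3*exp(2*I*pi/5))*conj(exp(-4*I*pi/5)) + 1*(2 + 3*exp(-4*I*pi/5) + 3*exp(4*I*pi/5))*conj(exp(2*I*pi/5)) + 1*(2 + 3*exp(-4*I*pi/5) + 3*exp(4*I*pi/5))*conj(exp(-2*I*pi/5)) + 1*(2 + 3*exp(-2*I*pi/5) + 3*exp(2*I*pi/5))*conj(exp(4*I*pi/5))]
      = (1/5)[(8) + (3*exp(-4*I*pi/5) + 2*exp(4*I*pi/5) + 3*exp(2*I*pi/5)) + (2*exp(-2*I*pi/5) + 3*exp(4*I*pi/5) + 3*exp(2*I*pi/5)) + (3*exp(-2*I*pi/5) + 3*exp(-4*I*pi/5) + 2*exp(2*I*pi/5)) + (3*exp(-2*I*pi/5) + 2*exp(-4*I*pi/5) + 3*exp(4*I*pi/5))] = 0/5 = 0
  <chi_rho, chi_4> = (1/5)[1*(8)*conj(1) + 1*(2 + 3*exp(-2*I*pi/5) + 3*exp(2*I*pi/5))*conj(exp(-2*I*pi/5)) + 1*(2 + 3*exp(-4*I*pi/5) + 3*exp(4*I*pi/5))*conj(exp(-4*I*pi/5)) + 1*(2 + 3*exp(-4*I*pi/5) + 3*exp(4*I*pi/5))*conj(exp(4*I*pi/5)) + 1*(2 + 3*exp(-2*I*pi/5) + 3*exp(2*I*pi/5))*conj(exp(2*I*pi/5))]
      = (1/5)[(8) + (3 + 3*exp(4*I*pi/5) + 2*exp(2*I*pi/5)) + (3 + 3*exp(-2*I*pi/5) + 2*exp(4*I*pi/5)) + (3 + 2*exp(-4*I*pi/5) + 3*exp(2*I*pi/5)) + (3 + 2*exp(-2*I*pi/5) + 3*exp(-4*I*pi/5))] = 15/5 = 3
(Exp terms are combined using exp(i*s)*conj(exp(i*t)) = exp(i*(s-t)), and sums of them are collapsed using the identity that for every m > 1 the m distinct m-th roots of unity sum to 0, e.g. 1 + exp(2*I*pi/3) + exp(-2*I*pi/3) = 0.)
Dimension check: dim(rho) = sum (mult * dim) = 2*1 + 3*1 + 0*1 + 0*1 + 3*1 = 8 = chi_rho(e) = 8.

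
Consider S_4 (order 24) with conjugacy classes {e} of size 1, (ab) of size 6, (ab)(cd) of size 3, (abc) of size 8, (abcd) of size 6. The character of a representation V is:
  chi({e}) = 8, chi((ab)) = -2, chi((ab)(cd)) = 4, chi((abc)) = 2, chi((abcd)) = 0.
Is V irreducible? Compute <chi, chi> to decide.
Not irreducible (reducible): <chi, chi> = 7 > 1.

<chi, chi> = (1/|G|) sum_C |C| * |chi(C)|^2 = (1/24)[1*|8|^2 + 6*|-2|^2 + 3*|4|^2 + 8*|2|^2 + 6*|0|^2]
  = (1/24)[(64) + (24) + (48) + (32) + (0)] = 168/24 = 7.
A character is irreducible iff <chi, chi> = 1, so this representation is reducible.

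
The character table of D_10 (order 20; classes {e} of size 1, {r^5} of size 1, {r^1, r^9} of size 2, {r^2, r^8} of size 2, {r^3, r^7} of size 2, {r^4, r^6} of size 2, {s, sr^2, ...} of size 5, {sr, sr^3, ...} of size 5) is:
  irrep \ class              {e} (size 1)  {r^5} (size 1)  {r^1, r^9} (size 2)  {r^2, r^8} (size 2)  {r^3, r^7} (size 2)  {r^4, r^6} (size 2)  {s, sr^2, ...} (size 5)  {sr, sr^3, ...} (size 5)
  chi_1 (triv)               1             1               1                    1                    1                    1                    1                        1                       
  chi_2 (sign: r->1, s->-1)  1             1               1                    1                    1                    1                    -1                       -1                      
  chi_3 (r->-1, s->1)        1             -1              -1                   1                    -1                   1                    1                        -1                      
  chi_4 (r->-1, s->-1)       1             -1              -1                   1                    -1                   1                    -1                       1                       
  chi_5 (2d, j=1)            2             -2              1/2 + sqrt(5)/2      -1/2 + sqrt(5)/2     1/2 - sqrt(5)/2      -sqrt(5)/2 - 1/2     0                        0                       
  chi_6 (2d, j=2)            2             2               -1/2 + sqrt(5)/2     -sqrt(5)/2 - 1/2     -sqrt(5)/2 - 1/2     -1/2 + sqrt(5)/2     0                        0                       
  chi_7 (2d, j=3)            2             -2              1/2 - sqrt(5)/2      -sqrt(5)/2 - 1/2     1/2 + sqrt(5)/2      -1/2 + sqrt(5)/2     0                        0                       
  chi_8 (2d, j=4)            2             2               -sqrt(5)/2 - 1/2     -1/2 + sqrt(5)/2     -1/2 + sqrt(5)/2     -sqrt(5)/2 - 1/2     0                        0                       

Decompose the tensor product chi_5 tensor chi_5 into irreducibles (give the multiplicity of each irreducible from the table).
chi_5 tensor chi_5 = chi_1 + chi_2 + chi_6 (all other irreducibles have multiplicity 0).

Why: The character of a tensor product is the pointwise product (chi_5 * chi_5)(C) = chi_5(C) * chi_5(C):
  {e}: (2)*(2), {r^5}: (-2)*(-2), {r^1, r^9}: (1/2 + sqrt(5)/2)*(1/2 + sqrt(5)/2), {r^2, r^8}: (-1/2 + sqrt(5)/2)*(-1/2 + sqrt(5)/2), {r^3, r^7}: (1/2 - sqrt(5)/2)*(1/2 - sqrt(5)/2), {r^4, r^6}: (-sqrt(5)/2 - 1/2)*(-sqrt(5)/2 - 1/2), {s, sr^2, ...}: (0)*(0), {sr, sr^3, ...}: (0)*(0)
so (chi_5 * chi_5) takes values
  {e} -> 4, {r^5} -> 4, {r^1, r^9} -> sqrt(5)/2 + 3/2, {r^2, r^8} -> 3/2 - sqrt(5)/2, {r^3, r^7} -> 3/2 - sqrt(5)/2, {r^4, r^6} -> sqrt(5)/2 + 3/2, {s, sr^2, ...} -> 0, {sr, sr^3, ...} -> 0.
Now take the inner product of this character with each irreducible chi from the table, <chi_5*chi_5, chi> = (1/20) sum_C |C| (chi_5*chi_5)(C) conj(chi(C)):
  <chi_5*chi_5, chi_1> = (1/20)[1*(4)*conj(1) + 1*(4)*conj(1) + 2*(sqrt(5)/2 + 3/2)*conj(1) + 2*(3/2 - sqrt(5)/2)*conj(1) + 2*(3/2 - sqrt(5)/2)*conj(1) + 2*(sqrt(5)/2 + 3/2)*conj(1) + 5*(0)*conj(1) + 5*(0)*conj(1)]
      = (1/20)[(4) + (4) + (sqrt(5) + 3) + (3 - sqrt(5)) + (3 - sqrt(5)) + (sqrt(5) + 3) + (0) + (0)] = 20/20 = 1
  <chi_5*chi_5, chi_2> = (1/20)[1*(4)*conj(1) + 1*(4)*conj(1) + 2*(sqrt(5)/2 + 3/2)*conj(1) + 2*(3/2 - sqrt(5)/2)*conj(1) + 2*(3/2 - sqrt(5)/2)*conj(1) + 2*(sqrt(5)/2 + 3/2)*conj(1) + 5*(0)*conj(-1) + 5*(0)*conj(-1)]
      = (1/20)[(4) + (4) + (sqrt(5) + 3) + (3 - sqrt(5)) + (3 - sqrt(5)) + (sqrt(5) + 3) + (0) + (0)] = 20/20 = 1
  <chi_5*chi_5, chi_3> = (1/20)[1*(4)*conj(1) + 1*(4)*conj(-1) + 2*(sqrt(5)/2 + 3/2)*conj(-1) + 2*(3/2 - sqrt(5)/2)*conj(1) + 2*(3/2 - sqrt(5)/2)*conj(-1) + 2*(sqrt(5)/2 + 3/2)*conj(1) + 5*(0)*conj(1) + 5*(0)*conj(-1)]
      = (1/20)[(4) + (-4) + (-3 - sqrt(5)) + (3 - sqrt(5)) + (-3 + sqrt(5)) + (sqrt(5) + 3) + (0) + (0)] = 0/20 = 0
  <chi_5*chi_5, chi_4> = (1/20)[1*(4)*conj(1) + 1*(4)*conj(-1) + 2*(sqrt(5)/2 + 3/2)*conj(-1) + 2*(3/2 - sqrt(5)/2)*conj(1) + 2*(3/2 - sqrt(5)/2)*conj(-1) + 2*(sqrt(5)/2 + 3/2)*conj(1) + 5*(0)*conj(-1) + 5*(0)*conj(1)]
      = (1/20)[(4) + (-4) + (-3 - sqrt(5)) + (3 - sqrt(5)) + (-3 + sqrt(5)) + (sqrt(5) + 3) + (0) + (0)] = 0/20 = 0
  <chi_5*chi_5, chi_5> = (1/20)[1*(4)*conj(2) + 1*(4)*conj(-2) + 2*(sqrt(5)/2 + 3/2)*conj(1/2 + sqrt(5)/2) + 2*(3/2 - sqrt(5)/2)*conj(-1/2 + sqrt(5)/2) + 2*(3/2 - sqrt(5)/2)*conj(1/2 - sqrt(5)/2) + 2*(sqrt(5)/2 + 3/2)*conj(-sqrt(5)/2 - 1/2) + 5*(0)*conj(0) + 5*(0)*conj(0)]
      = (1/20)[(8) + (-8) + (4 + 2*sqrt(5)) + (-4 + 2*sqrt(5)) + (4 - 2*sqrt(5)) + (-2*sqrt(5) - 4) + (0) + (0)] = 0/20 = 0
  <chi_5*chi_5, chi_6> = (1/20)[1*(4)*conj(2) + 1*(4)*conj(2) + 2*(sqrt(5)/2 + 3/2)*conj(-1/2 + sqrt(5)/2) + 2*(3/2 - sqrt(5)/2)*conj(-sqrt(5)/2 - 1/2) + 2*(3/2 - sqrt(5)/2)*conj(-sqrt(5)/2 - 1/2) + 2*(sqrt(5)/2 + 3/2)*conj(-1/2 + sqrt(5)/2) + 5*(0)*conj(0) + 5*(0)*conj(0)]
      = (1/20)[(8) + (8) + (1 + sqrt(5)) + (1 - sqrt(5)) + (1 - sqrt(5)) + (1 + sqrt(5)) + (0) + (0)] = 20/20 = 1
  <chi_5*chi_5, chi_7> = (1/20)[1*(4)*conj(2) + 1*(4)*conj(-2) + 2*(sqrt(5)/2 + 3/2)*conj(1/2 - sqrt(5)/2) + 2*(3/2 - sqrt(5)/2)*conj(-sqrt(5)/2 - 1/2) + 2*(3/2 - sqrt(5)/2)*conj(1/2 + sqrt(5)/2) + 2*(sqrt(5)/2 + 3/2)*conj(-1/2 + sqrt(5)/2) + 5*(0)*conj(0) + 5*(0)*conj(0)]
      = (1/20)[(8) + (-8) + (-sqrt(5) - 1) + (1 - sqrt(5)) + (-1 + sqrt(5)) + (1 + sqrt(5)) + (0) + (0)] = 0/20 = 0
  <chi_5*chi_5, chi_8> = (1/20)[1*(4)*conj(2) + 1*(4)*conj(2) + 2*(sqrt(5)/2 + 3/2)*conj(-sqrt(5)/2 - 1/2) + 2*(3/2 - sqrt(5)/2)*conj(-1/2 + sqrt(5)/2) + 2*(3/2 - sqrt(5)/2)*conj(-1/2 + sqrt(5)/2) + 2*(sqrt(5)/2 + 3/2)*conj(-sqrt(5)/2 - 1/2) + 5*(0)*conj(0) + 5*(0)*conj(0)]
      = (1/20)[(8) + (8) + (-2*sqrt(5) - 4) + (-4 + 2*sqrt(5)) + (-4 + 2*sqrt(5)) + (-2*sqrt(5) - 4) + (0) + (0)] = 0/20 = 0
Hence the multiplicities are chi_1: 1, chi_2: 1, chi_6: 1. Dimension check: dim(chi_5)*dim(chi_5) = 2*2 = 4 and sum (mult * dim) = 1*1 + 1*1 + 1*2 = 4.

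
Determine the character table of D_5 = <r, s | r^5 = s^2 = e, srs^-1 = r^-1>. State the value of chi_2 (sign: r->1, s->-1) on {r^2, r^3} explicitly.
Conjugacy classes: {e} of size 1, {r^1, r^4} of size 2, {r^2, r^3} of size 2, {s, sr, ..., sr^4} of size 5.
Character table:
  irrep \ class              {e} (size 1)  {r^1, r^4} (size 2)  {r^2, r^3} (size 2)  {s, sr, ..., sr^4} (size 5)
  chi_1 (triv)               1             1                    1                    1                          
  chi_2 (sign: r->1, s->-1)  1             1                    1                    -1                         
  chi_3 (2d, j=1)            2             -1/2 + sqrt(5)/2     -sqrt(5)/2 - 1/2     0                          
  chi_4 (2d, j=2)            2             -sqrt(5)/2 - 1/2     -1/2 + sqrt(5)/2     0                          

Spot check: chi_2 (sign: r->1, s->-1) on {r^2, r^3} = 1.

Working: D_5 has order 2*5 = 10 with 4 conjugacy classes, hence 4 irreducibles. Sum of squared dims 1 + 1 + 4 + 4 = 10 = |G|. Linear characters come from the abelianisation; the 2-dimensional irreps have character r^k -> 2*cos(2*pi*j*k/5), reflections -> 0.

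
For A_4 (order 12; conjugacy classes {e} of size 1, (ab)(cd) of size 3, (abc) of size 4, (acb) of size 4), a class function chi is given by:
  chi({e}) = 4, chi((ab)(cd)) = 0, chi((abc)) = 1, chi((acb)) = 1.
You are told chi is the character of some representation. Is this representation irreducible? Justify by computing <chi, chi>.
Not irreducible (reducible): <chi, chi> = 2 > 1.

Details: <chi, chi> = (1/|G|) sum_C |C| * |chi(C)|^2 = (1/12)[1*|4|^2 + 3*|0|^2 + 4*|1|^2 + 4*|1|^2]
  = (1/12)[(16) + (0) + (4) + (4)] = 24/12 = 2.
(Exp terms are combined using exp(i*s)*conj(exp(i*t)) = exp(i*(s-t)), and sums of them are collapsed using the identity that for every m > 1 the m distinct m-th roots of unity sum to 0, e.g. 1 + exp(2*I*pi/3) + exp(-2*I*pi/3) = 0.)
A character is irreducible iff <chi, chi> = 1, so this representation is reducible.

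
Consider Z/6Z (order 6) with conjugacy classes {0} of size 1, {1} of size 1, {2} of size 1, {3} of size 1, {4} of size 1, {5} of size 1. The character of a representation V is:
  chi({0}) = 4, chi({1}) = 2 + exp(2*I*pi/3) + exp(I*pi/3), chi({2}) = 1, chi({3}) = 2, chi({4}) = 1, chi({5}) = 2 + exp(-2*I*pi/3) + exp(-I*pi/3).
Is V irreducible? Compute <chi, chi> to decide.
Not irreducible (reducible): <chi, chi> = 6 > 1.

<chi, chi> = (1/|G|) sum_C |C| * |chi(C)|^2 = (1/6)[1*|4|^2 + 1*|2 + exp(2*I*pi/3) + exp(I*pi/3)|^2 + 1*|1|^2 + 1*|2|^2 + 1*|1|^2 + 1*|2 + exp(-2*I*pi/3) + exp(-I*pi/3)|^2]
  = (1/6)[(16) + (7) + (1) + (4) + (1) + (7)] = 36/6 = 6.
(Exp terms are combined using exp(i*s)*conj(exp(i*t)) = exp(i*(s-t)), and sums of them are collapsed using the identity that for every m > 1 the m distinct m-th roots of unity sum to 0, e.g. 1 + exp(2*I*pi/3) + exp(-2*I*pi/3) = 0.)
A character is irreducible iff <chi, chi> = 1, so this representation is reducible.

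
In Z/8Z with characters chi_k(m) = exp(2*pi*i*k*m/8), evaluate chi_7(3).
chi_7(3) = zeta_8^21 = exp(-3*I*pi/4)

Argument: chi_7(3) = zeta_8^(7*3) = zeta_8^21. Since zeta_8^8 = 1, this equals zeta_8^5 = exp(2*pi*i*5/8) = exp(-3*I*pi/4).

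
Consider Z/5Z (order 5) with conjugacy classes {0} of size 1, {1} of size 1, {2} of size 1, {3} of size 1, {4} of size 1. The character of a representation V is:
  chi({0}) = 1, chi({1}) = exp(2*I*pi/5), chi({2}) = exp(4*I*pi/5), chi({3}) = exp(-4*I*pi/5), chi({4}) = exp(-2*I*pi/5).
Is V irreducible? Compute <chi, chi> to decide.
Irreducible: <chi, chi> = 1.

Explanation: <chi, chi> = (1/|G|) sum_C |C| * |chi(C)|^2 = (1/5)[1*|1|^2 + 1*|exp(2*I*pi/5)|^2 + 1*|exp(4*I*pi/5)|^2 + 1*|exp(-4*I*pi/5)|^2 + 1*|exp(-2*I*pi/5)|^2]
  = (1/5)[(1) + (1) + (1) + (1) + (1)] = 5/5 = 1.
(Exp terms are combined using exp(i*s)*conj(exp(i*t)) = exp(i*(s-t)), and sums of them are collapsed using the identity that for every m > 1 the m distinct m-th roots of unity sum to 0, e.g. 1 + exp(2*I*pi/3) + exp(-2*I*pi/3) = 0.)
A character is irreducible iff <chi, chi> = 1, so this representation is irreducible.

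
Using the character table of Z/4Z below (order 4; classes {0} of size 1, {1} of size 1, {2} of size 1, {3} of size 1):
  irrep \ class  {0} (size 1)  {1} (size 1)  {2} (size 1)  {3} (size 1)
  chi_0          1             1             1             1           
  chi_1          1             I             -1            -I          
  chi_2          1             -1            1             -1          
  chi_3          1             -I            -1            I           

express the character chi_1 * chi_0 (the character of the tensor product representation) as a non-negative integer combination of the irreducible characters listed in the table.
chi_1 tensor chi_0 = chi_1 (all other irreducibles have multiplicity 0).

Working: The character of a tensor product is the pointwise product (chi_1 * chi_0)(C) = chi_1(C) * chi_0(C):
  {0}: (1)*(1), {1}: (I)*(1), {2}: (-1)*(1), {3}: (-I)*(1)
so (chi_1 * chi_0) takes values
  {0} -> 1, {1} -> I, {2} -> -1, {3} -> -I.
Now take the inner product of this character with each irreducible chi from the table, <chi_1*chi_0, chi> = (1/4) sum_C |C| (chi_1*chi_0)(C) conj(chi(C)):
  <chi_1*chi_0, chi_0> = (1/4)[1*(1)*conj(1) + 1*(I)*conj(1) + 1*(-1)*conj(1) + 1*(-I)*conj(1)]
      = (1/4)[(1) + (I) + (-1) + (-I)] = 0/4 = 0
  <chi_1*chi_0, chi_1> = (1/4)[1*(1)*conj(1) + 1*(I)*conj(I) + 1*(-1)*conj(-1) + 1*(-I)*conj(-I)]
      = (1/4)[(1) + (1) + (1) + (1)] = 4/4 = 1
  <chi_1*chi_0, chi_2> = (1/4)[1*(1)*conj(1) + 1*(I)*conj(-1) + 1*(-1)*conj(1) + 1*(-I)*conj(-1)]
      = (1/4)[(1) + (-I) + (-1) + (I)] = 0/4 = 0
  <chi_1*chi_0, chi_3> = (1/4)[1*(1)*conj(1) + 1*(I)*conj(-I) + 1*(-1)*conj(-1) + 1*(-I)*conj(I)]
      = (1/4)[(1) + (-1) + (1) + (-1)] = 0/4 = 0
(Exp terms are combined using exp(i*s)*conj(exp(i*t)) = exp(i*(s-t)), and sums of them are collapsed using the identity that for every m > 1 the m distinct m-th roots of unity sum to 0, e.g. 1 + exp(2*I*pi/3) + exp(-2*I*pi/3) = 0.)
Hence the multiplicities are chi_1: 1. Dimension check: dim(chi_1)*dim(chi_0) = 1*1 = 1 and sum (mult * dim) = 1*1 = 1.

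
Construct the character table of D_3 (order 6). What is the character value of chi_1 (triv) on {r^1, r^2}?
Conjugacy classes: {e} of size 1, {r^1, r^2} of size 2, {s, sr, ..., sr^2} of size 3.
Character table:
  irrep \ class              {e} (size 1)  {r^1, r^2} (size 2)  {s, sr, ..., sr^2} (size 3)
  chi_1 (triv)               1             1                    1                          
  chi_2 (sign: r->1, s->-1)  1             1                    -1                         
  chi_3 (2d, j=1)            2             -1                   0                          

Spot check: chi_1 (triv) on {r^1, r^2} = 1.

Solution. D_3 has order 2*3 = 6 with 3 conjugacy classes, hence 3 irreducibles. Sum of squared dims 1 + 1 + 4 = 6 = |G|. Linear characters come from the abelianisation; the 2-dimensional irreps have character r^k -> 2*cos(2*pi*j*k/3), reflections -> 0.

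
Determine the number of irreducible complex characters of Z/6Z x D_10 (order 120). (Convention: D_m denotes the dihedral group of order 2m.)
48

Explanation: The number of irreducible complex representations of a finite group equals its number of conjugacy classes. For a direct product, #classes(G x H) = #classes(G) * #classes(H). Z/6Z has 6 classes (abelian), D_10 has 8 classes, so 6 * 8 = 48, so Z/6Z x D_10 (order 120) has exactly 48 irreducible complex representations.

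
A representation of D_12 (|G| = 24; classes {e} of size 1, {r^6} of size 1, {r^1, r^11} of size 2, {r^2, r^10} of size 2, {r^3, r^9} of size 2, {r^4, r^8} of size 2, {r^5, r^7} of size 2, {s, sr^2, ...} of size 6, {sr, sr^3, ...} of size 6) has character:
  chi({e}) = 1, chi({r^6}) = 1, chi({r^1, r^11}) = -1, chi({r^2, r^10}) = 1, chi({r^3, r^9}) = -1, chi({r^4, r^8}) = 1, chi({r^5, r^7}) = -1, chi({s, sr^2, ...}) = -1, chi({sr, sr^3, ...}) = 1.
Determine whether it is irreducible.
Irreducible: <chi, chi> = 1.

Details: <chi, chi> = (1/|G|) sum_C |C| * |chi(C)|^2 = (1/24)[1*|1|^2 + 1*|1|^2 + 2*|-1|^2 + 2*|1|^2 + 2*|-1|^2 + 2*|1|^2 + 2*|-1|^2 + 6*|-1|^2 + 6*|1|^2]
  = (1/24)[(1) + (1) + (2) + (2) + (2) + (2) + (2) + (6) + (6)] = 24/24 = 1.
A character is irreducible iff <chi, chi> = 1, so this representation is irreducible.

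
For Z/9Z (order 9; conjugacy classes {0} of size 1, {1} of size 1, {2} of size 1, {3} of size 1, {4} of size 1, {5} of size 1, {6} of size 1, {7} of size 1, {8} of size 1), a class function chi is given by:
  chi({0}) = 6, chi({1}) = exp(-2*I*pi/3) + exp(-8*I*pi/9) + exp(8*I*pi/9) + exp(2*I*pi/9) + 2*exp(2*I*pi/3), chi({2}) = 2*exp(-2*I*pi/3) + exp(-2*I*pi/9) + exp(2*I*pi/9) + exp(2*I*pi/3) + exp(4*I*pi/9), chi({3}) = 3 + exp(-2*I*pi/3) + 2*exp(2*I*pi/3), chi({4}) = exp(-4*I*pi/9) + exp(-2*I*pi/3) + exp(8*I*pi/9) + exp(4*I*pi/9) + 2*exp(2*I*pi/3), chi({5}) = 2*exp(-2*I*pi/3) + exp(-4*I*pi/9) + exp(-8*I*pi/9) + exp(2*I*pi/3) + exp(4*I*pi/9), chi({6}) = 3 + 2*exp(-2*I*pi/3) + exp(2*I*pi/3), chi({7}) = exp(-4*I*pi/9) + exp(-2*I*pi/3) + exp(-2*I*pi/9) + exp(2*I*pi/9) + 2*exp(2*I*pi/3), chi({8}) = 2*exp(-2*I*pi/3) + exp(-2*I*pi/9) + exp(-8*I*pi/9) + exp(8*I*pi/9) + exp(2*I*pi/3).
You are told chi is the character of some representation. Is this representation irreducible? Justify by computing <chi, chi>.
Not irreducible (reducible): <chi, chi> = 8 > 1.

Explanation: <chi, chi> = (1/|G|) sum_C |C| * |chi(C)|^2 = (1/9)[1*|6|^2 + 1*|exp(-2*I*pi/3) + exp(-8*I*pi/9) + exp(8*I*pi/9) + exp(2*I*pi/9) + 2*exp(2*I*pi/3)|^2 + 1*|2*exp(-2*I*pi/3) + exp(-2*I*pi/9) + exp(2*I*pi/9) + exp(2*I*pi/3) + exp(4*I*pi/9)|^2 + 1*|3 + exp(-2*I*pi/3) + 2*exp(2*I*pi/3)|^2 + 1*|exp(-4*I*pi/9) + exp(-2*I*pi/3) + exp(8*I*pi/9) + exp(4*I*pi/9) + 2*exp(2*I*pi/3)|^2 + 1*|2*exp(-2*I*pi/3) + exp(-4*I*pi/9) + exp(-8*I*pi/9) + exp(2*I*pi/3) + exp(4*I*pi/9)|^2 + 1*|3 + 2*exp(-2*I*pi/3) + exp(2*I*pi/3)|^2 + 1*|exp(-4*I*pi/9) + exp(-2*I*pi/3) + exp(-2*I*pi/9) + exp(2*I*pi/9) + 2*exp(2*I*pi/3)|^2 + 1*|2*exp(-2*I*pi/3) + exp(-2*I*pi/9) + exp(-8*I*pi/9) + exp(8*I*pi/9) + exp(2*I*pi/3)|^2]
  = (1/9)[(36) + (8 + 5*exp(-4*I*pi/9) + 3*exp(-2*I*pi/3) + 4*exp(-2*I*pi/9) + 2*exp(-8*I*pi/9) + 2*exp(8*I*pi/9) + 4*exp(2*I*pi/9) + 3*exp(2*I*pi/3) + 5*exp(4*I*pi/9)) + (8 + 4*exp(-4*I*pi/9) + 3*exp(-2*I*pi/3) + 5*exp(-8*I*pi/9) + 2*exp(-2*I*pi/9) + 2*exp(2*I*pi/9) + 5*exp(8*I*pi/9) + 3*exp(2*I*pi/3) + 4*exp(4*I*pi/9)) + (3) + (8 + 5*exp(-2*I*pi/9) + 3*exp(-2*I*pi/3) + 2*exp(-4*I*pi/9) + 4*exp(-8*I*pi/9) + 4*exp(8*I*pi/9) + 2*exp(4*I*pi/9) + 3*exp(2*I*pi/3) + 5*exp(2*I*pi/9)) + (8 + 5*exp(-2*I*pi/9) + 3*exp(-2*I*pi/3) + 2*exp(-4*I*pi/9) + 4*exp(-8*I*pi/9) + 4*exp(8*I*pi/9) + 2*exp(4*I*pi/9) + 3*exp(2*I*pi/3) + 5*exp(2*I*pi/9)) + (3) + (8 + 4*exp(-4*I*pi/9) + 3*exp(-2*I*pi/3) + 5*exp(-8*I*pi/9) + 2*exp(-2*I*pi/9) + 2*exp(2*I*pi/9) + 5*exp(8*I*pi/9) + 3*exp(2*I*pi/3) + 4*exp(4*I*pi/9)) + (8 + 5*exp(-4*I*pi/9) + 3*exp(-2*I*pi/3) + 4*exp(-2*I*pi/9) + 2*exp(-8*I*pi/9) + 2*exp(8*I*pi/9) + 4*exp(2*I*pi/9) + 3*exp(2*I*pi/3) + 5*exp(4*I*pi/9))] = 72/9 = 8.
(Exp terms are combined using exp(i*s)*conj(exp(i*t)) = exp(i*(s-t)), and sums of them are collapsed using the identity that for every m > 1 the m distinct m-th roots of unity sum to 0, e.g. 1 + exp(2*I*pi/3) + exp(-2*I*pi/3) = 0.)
A character is irreducible iff <chi, chi> = 1, so this representation is reducible.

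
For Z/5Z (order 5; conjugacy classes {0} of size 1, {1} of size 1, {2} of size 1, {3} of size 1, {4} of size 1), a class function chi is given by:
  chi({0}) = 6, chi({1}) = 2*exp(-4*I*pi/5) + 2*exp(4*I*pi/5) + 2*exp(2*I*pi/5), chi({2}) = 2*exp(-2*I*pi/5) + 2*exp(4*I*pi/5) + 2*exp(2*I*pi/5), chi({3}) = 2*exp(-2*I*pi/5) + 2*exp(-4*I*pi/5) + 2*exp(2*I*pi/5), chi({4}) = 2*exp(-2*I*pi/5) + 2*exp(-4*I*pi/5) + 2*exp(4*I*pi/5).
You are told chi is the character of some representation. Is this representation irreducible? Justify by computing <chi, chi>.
Not irreducible (reducible): <chi, chi> = 12 > 1.

Derivation: <chi, chi> = (1/|G|) sum_C |C| * |chi(C)|^2 = (1/5)[1*|6|^2 + 1*|2*exp(-4*I*pi/5) + 2*exp(4*I*pi/5) + 2*exp(2*I*pi/5)|^2 + 1*|2*exp(-2*I*pi/5) + 2*exp(4*I*pi/5) + 2*exp(2*I*pi/5)|^2 + 1*|2*exp(-2*I*pi/5) + 2*exp(-4*I*pi/5) + 2*exp(2*I*pi/5)|^2 + 1*|2*exp(-2*I*pi/5) + 2*exp(-4*I*pi/5) + 2*exp(4*I*pi/5)|^2]
  = (1/5)[(36) + (12 + 8*exp(-2*I*pi/5) + 4*exp(-4*I*pi/5) + 4*exp(4*I*pi/5) + 8*exp(2*I*pi/5)) + (12 + 8*exp(-4*I*pi/5) + 4*exp(-2*I*pi/5) + 4*exp(2*I*pi/5) + 8*exp(4*I*pi/5)) + (12 + 8*exp(-4*I*pi/5) + 4*exp(-2*I*pi/5) + 4*exp(2*I*pi/5) + 8*exp(4*I*pi/5)) + (12 + 8*exp(-2*I*pi/5) + 4*exp(-4*I*pi/5) + 4*exp(4*I*pi/5) + 8*exp(2*I*pi/5))] = 60/5 = 12.
(Exp terms are combined using exp(i*s)*conj(exp(i*t)) = exp(i*(s-t)), and sums of them are collapsed using the identity that for every m > 1 the m distinct m-th roots of unity sum to 0, e.g. 1 + exp(2*I*pi/3) + exp(-2*I*pi/3) = 0.)
A character is irreducible iff <chi, chi> = 1, so this representation is reducible.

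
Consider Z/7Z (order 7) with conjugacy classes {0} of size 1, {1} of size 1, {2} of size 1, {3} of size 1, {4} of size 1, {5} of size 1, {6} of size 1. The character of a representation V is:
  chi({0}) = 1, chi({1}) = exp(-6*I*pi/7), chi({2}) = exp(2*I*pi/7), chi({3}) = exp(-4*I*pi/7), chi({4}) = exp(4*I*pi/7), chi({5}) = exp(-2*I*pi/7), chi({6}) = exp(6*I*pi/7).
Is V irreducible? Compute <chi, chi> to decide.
Irreducible: <chi, chi> = 1.

<chi, chi> = (1/|G|) sum_C |C| * |chi(C)|^2 = (1/7)[1*|1|^2 + 1*|exp(-6*I*pi/7)|^2 + 1*|exp(2*I*pi/7)|^2 + 1*|exp(-4*I*pi/7)|^2 + 1*|exp(4*I*pi/7)|^2 + 1*|exp(-2*I*pi/7)|^2 + 1*|exp(6*I*pi/7)|^2]
  = (1/7)[(1) + (1) + (1) + (1) + (1) + (1) + (1)] = 7/7 = 1.
(Exp terms are combined using exp(i*s)*conj(exp(i*t)) = exp(i*(s-t)), and sums of them are collapsed using the identity that for every m > 1 the m distinct m-th roots of unity sum to 0, e.g. 1 + exp(2*I*pi/3) + exp(-2*I*pi/3) = 0.)
A character is irreducible iff <chi, chi> = 1, so this representation is irreducible.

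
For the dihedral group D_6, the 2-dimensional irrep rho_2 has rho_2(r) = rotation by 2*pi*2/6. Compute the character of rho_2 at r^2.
chi_{rho_2}(r^2) = 2*cos(2*pi*2*2/6) = -1

Proof sketch: rho_2(r^2) is rotation by angle 2*pi*2*2/6, whose trace is 2*cos(2*pi*2*2/6) = -1.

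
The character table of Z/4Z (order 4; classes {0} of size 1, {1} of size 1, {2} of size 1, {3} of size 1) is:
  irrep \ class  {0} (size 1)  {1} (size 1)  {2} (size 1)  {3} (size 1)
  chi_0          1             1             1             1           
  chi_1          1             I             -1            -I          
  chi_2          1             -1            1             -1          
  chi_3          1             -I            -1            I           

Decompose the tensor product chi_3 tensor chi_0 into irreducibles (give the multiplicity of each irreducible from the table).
chi_3 tensor chi_0 = chi_3 (all other irreducibles have multiplicity 0).

Why: The character of a tensor product is the pointwise product (chi_3 * chi_0)(C) = chi_3(C) * chi_0(C):
  {0}: (1)*(1), {1}: (-I)*(1), {2}: (-1)*(1), {3}: (I)*(1)
so (chi_3 * chi_0) takes values
  {0} -> 1, {1} -> -I, {2} -> -1, {3} -> I.
Now take the inner product of this character with each irreducible chi from the table, <chi_3*chi_0, chi> = (1/4) sum_C |C| (chi_3*chi_0)(C) conj(chi(C)):
  <chi_3*chi_0, chi_0> = (1/4)[1*(1)*conj(1) + 1*(-I)*conj(1) + 1*(-1)*conj(1) + 1*(I)*conj(1)]
      = (1/4)[(1) + (-I) + (-1) + (I)] = 0/4 = 0
  <chi_3*chi_0, chi_1> = (1/4)[1*(1)*conj(1) + 1*(-I)*conj(I) + 1*(-1)*conj(-1) + 1*(I)*conj(-I)]
      = (1/4)[(1) + (-1) + (1) + (-1)] = 0/4 = 0
  <chi_3*chi_0, chi_2> = (1/4)[1*(1)*conj(1) + 1*(-I)*conj(-1) + 1*(-1)*conj(1) + 1*(I)*conj(-1)]
      = (1/4)[(1) + (I) + (-1) + (-I)] = 0/4 = 0
  <chi_3*chi_0, chi_3> = (1/4)[1*(1)*conj(1) + 1*(-I)*conj(-I) + 1*(-1)*conj(-1) + 1*(I)*conj(I)]
      = (1/4)[(1) + (1) + (1) + (1)] = 4/4 = 1
(Exp terms are combined using exp(i*s)*conj(exp(i*t)) = exp(i*(s-t)), and sums of them are collapsed using the identity that for every m > 1 the m distinct m-th roots of unity sum to 0, e.g. 1 + exp(2*I*pi/3) + exp(-2*I*pi/3) = 0.)
Hence the multiplicities are chi_3: 1. Dimension check: dim(chi_3)*dim(chi_0) = 1*1 = 1 and sum (mult * dim) = 1*1 = 1.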